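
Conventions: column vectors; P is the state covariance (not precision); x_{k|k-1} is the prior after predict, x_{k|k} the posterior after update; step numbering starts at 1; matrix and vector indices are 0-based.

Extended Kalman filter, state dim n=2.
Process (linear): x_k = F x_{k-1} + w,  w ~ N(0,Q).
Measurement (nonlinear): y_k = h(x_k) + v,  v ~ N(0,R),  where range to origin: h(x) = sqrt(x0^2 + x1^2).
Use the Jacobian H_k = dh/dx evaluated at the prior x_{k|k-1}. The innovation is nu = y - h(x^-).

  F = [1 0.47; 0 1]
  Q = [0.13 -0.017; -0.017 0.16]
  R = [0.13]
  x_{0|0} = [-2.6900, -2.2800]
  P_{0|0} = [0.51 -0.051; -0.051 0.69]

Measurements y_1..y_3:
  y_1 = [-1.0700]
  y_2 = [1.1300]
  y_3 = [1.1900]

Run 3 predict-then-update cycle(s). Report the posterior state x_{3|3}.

step 1: x^-=[-3.7616, -2.2800]  P^-=[0.7445 0.2563; 0.2563 0.8500]  H_jac=[-0.8552 -0.5183]  S=[1.1301]  K=[-0.6810; -0.5838]  nu=[-5.4686]  x^+=[-0.0377, 0.9128]  P^+=[0.2205 -0.1930; -0.1930 0.4648]
step 2: x^-=[0.3913, 0.9128]  P^-=[0.2718 0.0085; 0.0085 0.6248]  H_jac=[0.3940 0.9191]  S=[0.7061]  K=[0.1627; 0.8180]  nu=[0.1368]  x^+=[0.4136, 1.0248]  P^+=[0.2531 -0.0855; -0.0855 0.1523]
step 3: x^-=[0.8952, 1.0248]  P^-=[0.3364 -0.0309; -0.0309 0.3123]  H_jac=[0.6579 0.7531]  S=[0.4221]  K=[0.4691; 0.5091]  nu=[-0.1707]  x^+=[0.8151, 0.9379]  P^+=[0.2435 -0.1317; -0.1317 0.2029]

x_post = [0.8151, 0.9379]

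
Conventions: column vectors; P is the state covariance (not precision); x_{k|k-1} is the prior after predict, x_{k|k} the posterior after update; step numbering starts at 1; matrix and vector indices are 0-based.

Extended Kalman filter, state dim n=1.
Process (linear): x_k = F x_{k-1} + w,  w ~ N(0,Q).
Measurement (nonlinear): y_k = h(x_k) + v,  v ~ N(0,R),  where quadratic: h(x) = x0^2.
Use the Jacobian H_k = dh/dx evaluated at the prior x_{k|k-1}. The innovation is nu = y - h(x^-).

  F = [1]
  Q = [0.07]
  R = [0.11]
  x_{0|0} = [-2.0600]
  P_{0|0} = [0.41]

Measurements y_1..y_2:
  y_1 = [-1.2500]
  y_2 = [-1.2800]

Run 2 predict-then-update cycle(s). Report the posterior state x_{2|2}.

step 1: x^-=[-2.0600]  P^-=[0.4800]  H_jac=[-4.1200]  S=[8.2577]  K=[-0.2395]  nu=[-5.4936]  x^+=[-0.7444]  P^+=[0.0064]
step 2: x^-=[-0.7444]  P^-=[0.0764]  H_jac=[-1.4887]  S=[0.2793]  K=[-0.4072]  nu=[-1.8341]  x^+=[0.0024]  P^+=[0.0301]

x_post = [0.0024]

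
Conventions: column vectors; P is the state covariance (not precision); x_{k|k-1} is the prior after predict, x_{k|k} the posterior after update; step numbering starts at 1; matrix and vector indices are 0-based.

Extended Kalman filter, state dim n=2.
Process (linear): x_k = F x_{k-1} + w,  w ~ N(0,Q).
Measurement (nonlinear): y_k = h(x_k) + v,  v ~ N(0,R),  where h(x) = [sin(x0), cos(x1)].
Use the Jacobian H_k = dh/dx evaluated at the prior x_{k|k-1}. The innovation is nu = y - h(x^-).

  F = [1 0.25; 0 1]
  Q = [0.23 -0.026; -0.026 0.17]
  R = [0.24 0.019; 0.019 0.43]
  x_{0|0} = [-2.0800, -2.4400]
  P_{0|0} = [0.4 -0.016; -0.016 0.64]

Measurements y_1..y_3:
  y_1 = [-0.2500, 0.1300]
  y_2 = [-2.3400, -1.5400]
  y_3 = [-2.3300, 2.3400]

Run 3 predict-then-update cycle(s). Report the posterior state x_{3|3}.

step 1: x^-=[-2.6900, -2.4400]  P^-=[0.6620 0.1180; 0.1180 0.8100]  H_jac=[-0.8998 0.0000; 0.0000 0.6454]  S=[0.7759 -0.0495; -0.0495 0.7674]  K=[-0.7645 0.0499; -0.0937 0.6752]  nu=[0.1864, 0.8938]  x^+=[-2.7879, -1.8540]  P^+=[0.2029 0.0107; 0.0107 0.4471]
step 2: x^-=[-3.2514, -1.8540]  P^-=[0.4662 0.0965; 0.0965 0.6171]  H_jac=[-0.9940 0.0000; 0.0000 0.9602]  S=[0.7006 -0.0731; -0.0731 0.9989]  K=[-0.6567 0.0447; -0.0756 0.5876]  nu=[-2.4496, -1.2606]  x^+=[-1.6990, -2.4095]  P^+=[0.1577 0.0070; 0.0070 0.2617]
step 3: x^-=[-2.3014, -2.4095]  P^-=[0.4076 0.0464; 0.0464 0.4317]  H_jac=[-0.6673 0.0000; 0.0000 0.6684]  S=[0.4215 -0.0017; -0.0017 0.6229]  K=[-0.6451 0.0481; -0.0716 0.4630]  nu=[-1.5852, 3.0838]  x^+=[-1.1306, -0.8680]  P^+=[0.2306 0.0126; 0.0126 0.2958]

x_post = [-1.1306, -0.8680]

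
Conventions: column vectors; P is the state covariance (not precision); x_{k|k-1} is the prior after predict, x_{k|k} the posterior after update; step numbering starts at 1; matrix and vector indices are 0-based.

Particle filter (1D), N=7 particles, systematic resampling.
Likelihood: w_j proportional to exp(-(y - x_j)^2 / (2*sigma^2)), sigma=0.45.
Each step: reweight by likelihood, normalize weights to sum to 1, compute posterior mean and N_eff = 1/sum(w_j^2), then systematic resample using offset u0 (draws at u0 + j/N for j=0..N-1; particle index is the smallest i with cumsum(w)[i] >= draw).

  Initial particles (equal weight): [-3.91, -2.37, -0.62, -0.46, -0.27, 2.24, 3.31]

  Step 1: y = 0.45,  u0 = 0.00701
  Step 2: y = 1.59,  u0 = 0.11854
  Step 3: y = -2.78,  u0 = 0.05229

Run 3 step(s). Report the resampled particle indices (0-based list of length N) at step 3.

resampled_idx = [0, 1, 2, 3, 4, 5, 6]

step 1: w=[0.0000, 0.0000, 0.1268, 0.2771, 0.5953, 0.0008, 0.0000]  mean=-0.3650  Neff=2.2357  idx=[2, 3, 3, 4, 4, 4, 4]
step 2: w=[0.0068, 0.0367, 0.0367, 0.2299, 0.2299, 0.2299, 0.2299]  mean=-0.2863  Neff=4.6681  idx=[3, 3, 4, 5, 5, 6, 6]
step 3: w=[0.1429, 0.1429, 0.1429, 0.1429, 0.1429, 0.1429, 0.1429]  mean=-0.2700  Neff=7.0000  idx=[0, 1, 2, 3, 4, 5, 6]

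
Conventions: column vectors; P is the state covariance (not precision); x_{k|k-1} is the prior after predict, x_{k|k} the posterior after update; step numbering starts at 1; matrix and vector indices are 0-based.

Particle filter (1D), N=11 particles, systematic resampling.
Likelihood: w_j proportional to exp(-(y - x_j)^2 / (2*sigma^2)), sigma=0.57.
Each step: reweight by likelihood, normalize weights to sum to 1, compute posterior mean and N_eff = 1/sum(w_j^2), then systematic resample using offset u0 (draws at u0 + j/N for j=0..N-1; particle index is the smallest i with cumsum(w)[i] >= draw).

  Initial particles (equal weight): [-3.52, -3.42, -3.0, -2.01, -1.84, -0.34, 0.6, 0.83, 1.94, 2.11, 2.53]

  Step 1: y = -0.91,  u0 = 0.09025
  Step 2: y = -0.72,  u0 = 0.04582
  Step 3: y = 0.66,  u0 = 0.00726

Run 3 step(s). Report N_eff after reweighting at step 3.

step 1: w=[0.0000, 0.0001, 0.0011, 0.1456, 0.2477, 0.5686, 0.0281, 0.0089, 0.0000, 0.0000, 0.0000]  mean=-0.9212  Neff=2.4590  idx=[3, 4, 4, 4, 5, 5, 5, 5, 5, 5, 7]
step 2: w=[0.0145, 0.0272, 0.0272, 0.0272, 0.1499, 0.1499, 0.1499, 0.1499, 0.1499, 0.1499, 0.0046]  mean=-0.4809  Neff=7.2849  idx=[2, 4, 4, 5, 6, 6, 7, 7, 8, 9, 9]
step 3: w=[0.0000, 0.1000, 0.1000, 0.1000, 0.1000, 0.1000, 0.1000, 0.1000, 0.1000, 0.1000, 0.1000]  mean=-0.3400  Neff=10.0006  idx=[1, 1, 2, 3, 4, 5, 6, 7, 8, 9, 10]

N_eff = 10.0006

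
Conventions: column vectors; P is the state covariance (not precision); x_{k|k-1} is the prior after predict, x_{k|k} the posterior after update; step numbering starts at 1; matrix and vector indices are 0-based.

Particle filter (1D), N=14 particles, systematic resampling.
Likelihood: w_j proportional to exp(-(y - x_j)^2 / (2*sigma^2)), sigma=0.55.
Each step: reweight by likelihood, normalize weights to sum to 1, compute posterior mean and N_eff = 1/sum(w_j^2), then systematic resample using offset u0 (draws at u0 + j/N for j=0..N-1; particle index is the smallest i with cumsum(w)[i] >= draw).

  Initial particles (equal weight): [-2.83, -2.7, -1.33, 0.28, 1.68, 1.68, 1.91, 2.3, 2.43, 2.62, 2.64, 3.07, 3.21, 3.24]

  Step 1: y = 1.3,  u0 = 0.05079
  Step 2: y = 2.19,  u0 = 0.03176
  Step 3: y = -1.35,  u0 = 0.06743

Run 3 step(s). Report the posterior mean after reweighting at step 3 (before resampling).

step 1: w=[0.0000, 0.0000, 0.0000, 0.0657, 0.2890, 0.2890, 0.1984, 0.0703, 0.0445, 0.0206, 0.0189, 0.0021, 0.0009, 0.0007]  mean=1.7533  Neff=4.5781  idx=[3, 4, 4, 4, 4, 5, 5, 5, 5, 6, 6, 6, 7, 10]
step 2: w=[0.0003, 0.0682, 0.0682, 0.0682, 0.0682, 0.0682, 0.0682, 0.0682, 0.0682, 0.0921, 0.0921, 0.0921, 0.1028, 0.0750]  mean=1.8789  Neff=12.6816  idx=[1, 2, 3, 4, 5, 6, 7, 8, 9, 10, 11, 11, 12, 13]
step 3: w=[0.1195, 0.1195, 0.1195, 0.1195, 0.1195, 0.1195, 0.1195, 0.1195, 0.0109, 0.0109, 0.0109, 0.0109, 0.0001, 0.0000]  mean=1.6901  Neff=8.7146  idx=[0, 1, 1, 2, 2, 3, 4, 4, 5, 5, 6, 7, 7, 11]

post_mean = 1.6901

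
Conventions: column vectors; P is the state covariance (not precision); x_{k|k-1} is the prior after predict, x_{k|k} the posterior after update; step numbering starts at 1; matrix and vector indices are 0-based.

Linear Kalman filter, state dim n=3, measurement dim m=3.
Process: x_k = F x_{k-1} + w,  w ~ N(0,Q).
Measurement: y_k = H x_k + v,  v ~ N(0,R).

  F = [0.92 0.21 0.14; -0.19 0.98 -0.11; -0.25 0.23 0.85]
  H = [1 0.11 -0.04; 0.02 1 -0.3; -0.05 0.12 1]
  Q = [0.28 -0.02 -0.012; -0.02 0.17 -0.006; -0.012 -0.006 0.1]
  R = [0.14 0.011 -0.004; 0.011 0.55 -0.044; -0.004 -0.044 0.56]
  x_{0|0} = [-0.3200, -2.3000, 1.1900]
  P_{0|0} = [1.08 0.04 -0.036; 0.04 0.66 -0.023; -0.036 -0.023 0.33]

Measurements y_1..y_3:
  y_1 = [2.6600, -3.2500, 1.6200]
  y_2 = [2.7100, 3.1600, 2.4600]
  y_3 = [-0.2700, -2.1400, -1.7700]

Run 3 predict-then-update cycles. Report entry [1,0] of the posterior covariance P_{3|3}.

P_post[1,0] = -0.0147

step 1: x^-=[-0.6108, -2.3241, 0.5625]  P^-=[1.2345 -0.0416 -0.2146; -0.0416 0.8354 0.1379; -0.2146 0.1379 0.4425]  S=[1.3921 0.1457 -0.2777; 0.1457 1.3439 0.0497; -0.2777 0.0497 1.0727]  K=[0.8902 -0.0601 -0.0290; 0.0112 0.5816 0.1999; -0.0715 -0.0071 0.4198]  nu=[3.5490, -0.7449, 1.3059]  x^+=[2.5552, -2.4566, 0.8622]  P^+=[0.1267 -0.0268 -0.0076; -0.0268 0.3255 0.0459; -0.0076 0.0459 0.2298]
step 2: x^-=[1.9556, -2.9878, -0.4709]  P^-=[0.3965 0.0044 0.0016; 0.0044 0.4898 0.0978; 0.0016 0.0978 0.3154]  S=[0.5429 0.0734 -0.0176; 0.0734 1.0098 0.0138; -0.0176 0.0138 0.9067]  K=[0.7366 -0.0417 -0.0046; 0.0446 0.4505 0.1664; 0.0116 -0.0027 0.3610]  nu=[1.0643, 5.9675, 3.3872]  x^+=[2.4750, 0.3117, 0.7484]  P^+=[0.1045 -0.0157 0.0034; -0.0157 0.2539 0.0419; 0.0034 0.0419 0.1974]
step 3: x^-=[2.4472, -0.2471, 0.0891]  P^-=[0.3808 0.0017 0.0086; 0.0017 0.4169 0.0757; 0.0086 0.0757 0.2793]  S=[0.5254 0.0615 -0.0119; 0.0615 0.9468 -0.0050; -0.0119 -0.0050 0.8635]  K=[0.7293 -0.0402 -0.0020; 0.0397 0.4146 0.1484; 0.0195 -0.0079 0.3337]  nu=[-2.6864, -1.9152, -1.7071]  x^+=[0.5684, -1.4011, -0.5177]  P^+=[0.1035 -0.0147 0.0047; -0.0147 0.2330 0.0360; 0.0047 0.0360 0.1830]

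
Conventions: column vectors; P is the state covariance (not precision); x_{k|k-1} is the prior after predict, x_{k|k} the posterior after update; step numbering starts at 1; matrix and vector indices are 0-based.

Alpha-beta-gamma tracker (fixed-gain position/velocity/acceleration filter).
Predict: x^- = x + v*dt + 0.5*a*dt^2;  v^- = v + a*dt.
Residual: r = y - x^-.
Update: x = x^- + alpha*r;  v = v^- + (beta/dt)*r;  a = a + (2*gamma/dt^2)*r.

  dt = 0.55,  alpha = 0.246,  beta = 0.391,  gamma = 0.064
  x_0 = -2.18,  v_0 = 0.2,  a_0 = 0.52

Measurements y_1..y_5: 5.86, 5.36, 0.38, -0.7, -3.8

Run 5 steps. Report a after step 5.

step 1: x_pred=-1.9914  r=7.8514  x^+=-0.0599  v^+=6.0676  a^+=3.8422
step 2: x_pred=3.8584  r=1.5016  x^+=4.2278  v^+=9.2483  a^+=4.4776
step 3: x_pred=9.9916  r=-9.6116  x^+=7.6272  v^+=4.8780  a^+=0.4106
step 4: x_pred=10.3722  r=-11.0722  x^+=7.6484  v^+=-2.7675  a^+=-4.2745
step 5: x_pred=5.4798  r=-9.2798  x^+=3.1970  v^+=-11.7155  a^+=-8.2012

a_post = -8.2012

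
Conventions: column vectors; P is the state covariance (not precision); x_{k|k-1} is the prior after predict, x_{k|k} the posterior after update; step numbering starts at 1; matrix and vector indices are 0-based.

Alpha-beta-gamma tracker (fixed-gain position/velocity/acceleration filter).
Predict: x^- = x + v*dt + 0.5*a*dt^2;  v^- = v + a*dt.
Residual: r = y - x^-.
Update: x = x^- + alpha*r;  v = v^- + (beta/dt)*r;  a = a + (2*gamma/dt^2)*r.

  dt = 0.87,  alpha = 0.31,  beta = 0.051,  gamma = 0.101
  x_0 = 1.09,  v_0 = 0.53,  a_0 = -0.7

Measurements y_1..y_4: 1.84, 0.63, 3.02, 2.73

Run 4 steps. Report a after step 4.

step 1: x_pred=1.2862  r=0.5538  x^+=1.4579  v^+=-0.0465  a^+=-0.5522
step 2: x_pred=1.2084  r=-0.5784  x^+=1.0291  v^+=-0.5609  a^+=-0.7066
step 3: x_pred=0.2738  r=2.7462  x^+=1.1251  v^+=-1.0146  a^+=0.0264
step 4: x_pred=0.2524  r=2.4776  x^+=1.0204  v^+=-0.8464  a^+=0.6876

a_post = 0.6876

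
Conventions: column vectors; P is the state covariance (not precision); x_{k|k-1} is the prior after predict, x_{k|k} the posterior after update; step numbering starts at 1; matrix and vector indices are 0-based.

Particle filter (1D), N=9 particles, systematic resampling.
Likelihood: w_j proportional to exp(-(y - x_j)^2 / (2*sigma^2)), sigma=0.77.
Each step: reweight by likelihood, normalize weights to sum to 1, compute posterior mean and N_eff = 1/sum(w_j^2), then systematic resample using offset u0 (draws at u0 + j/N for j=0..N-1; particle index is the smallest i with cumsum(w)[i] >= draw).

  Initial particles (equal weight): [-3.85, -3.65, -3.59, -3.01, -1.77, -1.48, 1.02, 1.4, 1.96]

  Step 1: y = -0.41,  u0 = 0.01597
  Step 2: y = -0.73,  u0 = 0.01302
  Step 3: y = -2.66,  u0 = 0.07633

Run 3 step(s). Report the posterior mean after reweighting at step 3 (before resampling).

step 1: w=[0.0001, 0.0002, 0.0002, 0.0040, 0.2488, 0.4507, 0.2110, 0.0747, 0.0104]  mean=-0.7808  Neff=3.1719  idx=[4, 4, 4, 5, 5, 5, 5, 6, 6]
step 2: w=[0.1045, 0.1045, 0.1045, 0.1618, 0.1618, 0.1618, 0.1618, 0.0197, 0.0197]  mean=-1.4726  Neff=7.2326  idx=[0, 1, 2, 3, 3, 4, 5, 5, 6]
step 3: w=[0.1511, 0.1511, 0.1511, 0.0911, 0.0911, 0.0911, 0.0911, 0.0911, 0.0911]  mean=-1.6115  Neff=8.4516  idx=[0, 1, 1, 2, 3, 4, 6, 7, 8]

post_mean = -1.6115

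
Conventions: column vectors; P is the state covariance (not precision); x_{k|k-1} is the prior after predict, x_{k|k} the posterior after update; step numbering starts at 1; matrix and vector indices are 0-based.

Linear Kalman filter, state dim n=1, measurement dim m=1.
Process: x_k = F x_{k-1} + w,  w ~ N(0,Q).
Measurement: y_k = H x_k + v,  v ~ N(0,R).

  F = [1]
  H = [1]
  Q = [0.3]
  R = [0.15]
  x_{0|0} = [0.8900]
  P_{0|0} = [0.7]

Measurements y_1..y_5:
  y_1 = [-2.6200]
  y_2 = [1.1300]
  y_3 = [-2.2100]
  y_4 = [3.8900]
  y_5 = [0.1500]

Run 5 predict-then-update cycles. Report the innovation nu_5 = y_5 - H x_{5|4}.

innov = [-2.2840]

step 1: x^-=[0.8900]  P^-=[1.0000]  S=[1.1500]  K=[0.8696]  nu=[-3.5100]  x^+=[-2.1622]  P^+=[0.1304]
step 2: x^-=[-2.1622]  P^-=[0.4304]  S=[0.5804]  K=[0.7416]  nu=[3.2922]  x^+=[0.2792]  P^+=[0.1112]
step 3: x^-=[0.2792]  P^-=[0.4112]  S=[0.5612]  K=[0.7327]  nu=[-2.4892]  x^+=[-1.5447]  P^+=[0.1099]
step 4: x^-=[-1.5447]  P^-=[0.4099]  S=[0.5599]  K=[0.7321]  nu=[5.4347]  x^+=[2.4340]  P^+=[0.1098]
step 5: x^-=[2.4340]  P^-=[0.4098]  S=[0.5598]  K=[0.7321]  nu=[-2.2840]  x^+=[0.7620]  P^+=[0.1098]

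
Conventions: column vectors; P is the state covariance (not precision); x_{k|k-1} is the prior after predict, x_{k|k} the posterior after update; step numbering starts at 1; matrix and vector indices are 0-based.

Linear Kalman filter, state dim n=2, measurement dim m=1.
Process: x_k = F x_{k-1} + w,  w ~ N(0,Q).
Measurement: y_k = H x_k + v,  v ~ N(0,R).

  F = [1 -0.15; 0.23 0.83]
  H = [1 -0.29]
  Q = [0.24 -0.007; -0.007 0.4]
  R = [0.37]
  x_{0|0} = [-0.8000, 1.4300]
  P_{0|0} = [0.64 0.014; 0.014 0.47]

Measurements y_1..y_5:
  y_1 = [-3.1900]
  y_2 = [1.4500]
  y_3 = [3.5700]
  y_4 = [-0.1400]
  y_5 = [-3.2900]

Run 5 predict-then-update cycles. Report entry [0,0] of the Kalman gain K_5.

K[0,0] = 0.4793

step 1: x^-=[-1.0145, 1.0029]  P^-=[0.8864 0.0928; 0.0928 0.7630]  S=[1.2667]  K=[0.6785; -0.1014]  nu=[-1.8847]  x^+=[-2.2932, 1.1940]  P^+=[0.3032 0.1800; 0.1800 0.7500]
step 2: x^-=[-2.4723, 0.4636]  P^-=[0.5061 0.1125; 0.1125 1.0014]  S=[0.8951]  K=[0.5290; -0.1987]  nu=[4.0568]  x^+=[-0.3263, -0.3426]  P^+=[0.2557 0.2066; 0.2066 0.9661]
step 3: x^-=[-0.2749, -0.3594]  P^-=[0.4554 0.0959; 0.0959 1.1579]  S=[0.8672]  K=[0.4931; -0.2767]  nu=[3.7407]  x^+=[1.5696, -1.3943]  P^+=[0.2446 0.2142; 0.2142 1.0916]
step 4: x^-=[1.7787, -0.7962]  P^-=[0.4449 0.0837; 0.0837 1.2467]  S=[0.8711]  K=[0.4828; -0.3189]  nu=[-2.1496]  x^+=[0.7409, -0.1107]  P^+=[0.2418 0.2179; 0.2179 1.1581]
step 5: x^-=[0.7575, 0.0785]  P^-=[0.4425 0.0777; 0.0777 1.2938]  S=[0.8762]  K=[0.4793; -0.3395]  nu=[-4.0247]  x^+=[-1.1715, 1.4448]  P^+=[0.2412 0.2203; 0.2203 1.1928]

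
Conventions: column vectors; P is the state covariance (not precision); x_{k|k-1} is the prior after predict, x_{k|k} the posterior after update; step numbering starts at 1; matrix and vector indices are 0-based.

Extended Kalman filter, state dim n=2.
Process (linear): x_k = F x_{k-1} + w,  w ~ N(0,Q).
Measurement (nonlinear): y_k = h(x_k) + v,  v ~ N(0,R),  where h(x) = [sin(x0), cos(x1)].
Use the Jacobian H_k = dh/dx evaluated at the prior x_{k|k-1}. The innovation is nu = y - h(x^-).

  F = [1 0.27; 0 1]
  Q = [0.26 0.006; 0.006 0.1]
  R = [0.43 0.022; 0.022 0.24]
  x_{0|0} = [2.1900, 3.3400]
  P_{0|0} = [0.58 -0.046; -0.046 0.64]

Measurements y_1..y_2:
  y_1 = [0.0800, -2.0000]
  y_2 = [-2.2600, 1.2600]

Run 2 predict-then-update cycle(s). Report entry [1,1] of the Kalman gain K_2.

step 1: x^-=[3.0918, 3.3400]  P^-=[0.8618 0.1328; 0.1328 0.7400]  H_jac=[-0.9988 0.0000; 0.0000 0.1971]  S=[1.2897 -0.0041; -0.0041 0.2688]  K=[-0.6671 0.0871; -0.1011 0.5412]  nu=[0.0302, -1.0196]  x^+=[2.9828, 2.7852]  P^+=[0.2853 0.0316; 0.0316 0.6477]
step 2: x^-=[3.7348, 2.7852]  P^-=[0.6096 0.2125; 0.2125 0.7477]  H_jac=[-0.8292 0.0000; 0.0000 -0.3489]  S=[0.8491 0.0835; 0.0835 0.3310]  K=[-0.5878 -0.0757; -0.1333 -0.7545]  nu=[-1.7010, 2.1971]  x^+=[4.5683, 1.3542]  P^+=[0.3069 0.0892; 0.0892 0.5273]

K[1,1] = -0.7545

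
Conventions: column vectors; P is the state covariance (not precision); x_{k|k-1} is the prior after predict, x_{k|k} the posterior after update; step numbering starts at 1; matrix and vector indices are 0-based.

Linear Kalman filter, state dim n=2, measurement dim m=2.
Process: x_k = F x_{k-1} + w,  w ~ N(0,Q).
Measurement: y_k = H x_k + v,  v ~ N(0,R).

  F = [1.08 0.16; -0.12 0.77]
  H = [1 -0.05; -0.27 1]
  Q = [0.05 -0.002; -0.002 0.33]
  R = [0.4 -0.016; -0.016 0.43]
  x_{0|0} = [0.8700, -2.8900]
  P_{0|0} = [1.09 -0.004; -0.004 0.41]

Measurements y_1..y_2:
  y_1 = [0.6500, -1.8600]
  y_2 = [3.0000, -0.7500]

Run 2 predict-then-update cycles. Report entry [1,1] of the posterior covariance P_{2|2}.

P_post[1,1] = 0.2320

step 1: x^-=[0.4772, -2.3297]  P^-=[1.3305 -0.0960; -0.0960 0.5895]  S=[1.7416 -0.5020; -0.5020 1.1684]  K=[0.7469 -0.0687; 0.0911 0.5659]  nu=[0.0563, 0.5985]  x^+=[0.4781, -1.9859]  P^+=[0.3019 0.0400; 0.0400 0.2527]
step 2: x^-=[0.1986, -1.5865]  P^-=[0.4224 0.0225; 0.0225 0.4768]  S=[0.8213 -0.1311; -0.1311 0.9254]  K=[0.5086 -0.0269; 0.0814 0.5202]  nu=[2.7220, 0.8901]  x^+=[1.5592, -0.9019]  P^+=[0.2057 0.0358; 0.0358 0.2320]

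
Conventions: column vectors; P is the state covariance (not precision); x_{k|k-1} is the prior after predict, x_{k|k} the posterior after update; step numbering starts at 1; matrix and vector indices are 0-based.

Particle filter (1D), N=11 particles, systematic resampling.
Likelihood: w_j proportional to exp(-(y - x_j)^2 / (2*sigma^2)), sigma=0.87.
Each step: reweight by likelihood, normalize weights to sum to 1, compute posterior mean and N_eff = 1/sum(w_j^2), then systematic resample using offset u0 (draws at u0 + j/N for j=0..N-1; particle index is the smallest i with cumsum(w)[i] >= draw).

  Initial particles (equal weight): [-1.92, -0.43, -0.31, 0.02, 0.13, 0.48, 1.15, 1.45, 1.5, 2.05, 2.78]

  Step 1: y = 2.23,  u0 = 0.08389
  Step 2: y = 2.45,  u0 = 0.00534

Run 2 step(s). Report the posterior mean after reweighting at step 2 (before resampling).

step 1: w=[0.0000, 0.0024, 0.0036, 0.0102, 0.0140, 0.0341, 0.1192, 0.1723, 0.1811, 0.2521, 0.2109]  mean=1.7780  Neff=5.3694  idx=[6, 6, 7, 8, 8, 9, 9, 9, 10, 10, 10]
step 2: w=[0.0422, 0.0422, 0.0665, 0.0710, 0.0710, 0.1159, 0.1159, 0.1159, 0.1199, 0.1199, 0.1199]  mean=2.1186  Neff=9.8586  idx=[0, 2, 3, 4, 5, 6, 7, 8, 8, 9, 10]

post_mean = 2.1186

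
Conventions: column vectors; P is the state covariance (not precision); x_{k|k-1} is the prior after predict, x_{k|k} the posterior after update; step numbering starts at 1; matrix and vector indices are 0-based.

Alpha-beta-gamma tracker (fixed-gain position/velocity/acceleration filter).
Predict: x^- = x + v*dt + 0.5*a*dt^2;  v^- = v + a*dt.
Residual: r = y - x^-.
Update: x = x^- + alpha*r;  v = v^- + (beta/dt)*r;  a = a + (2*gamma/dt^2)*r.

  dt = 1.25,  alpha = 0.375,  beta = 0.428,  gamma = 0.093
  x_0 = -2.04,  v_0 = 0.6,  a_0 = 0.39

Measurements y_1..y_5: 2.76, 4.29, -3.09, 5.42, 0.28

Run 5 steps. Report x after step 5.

step 1: x_pred=-0.9853  r=3.7453  x^+=0.4192  v^+=2.3699  a^+=0.8358
step 2: x_pred=4.0345  r=0.2555  x^+=4.1303  v^+=3.5022  a^+=0.8663
step 3: x_pred=9.1848  r=-12.2748  x^+=4.5818  v^+=0.3821  a^+=-0.5949
step 4: x_pred=4.5946  r=0.8254  x^+=4.9041  v^+=-0.0790  a^+=-0.4967
step 5: x_pred=4.4174  r=-4.1374  x^+=2.8659  v^+=-2.1164  a^+=-0.9892

x_post = 2.8659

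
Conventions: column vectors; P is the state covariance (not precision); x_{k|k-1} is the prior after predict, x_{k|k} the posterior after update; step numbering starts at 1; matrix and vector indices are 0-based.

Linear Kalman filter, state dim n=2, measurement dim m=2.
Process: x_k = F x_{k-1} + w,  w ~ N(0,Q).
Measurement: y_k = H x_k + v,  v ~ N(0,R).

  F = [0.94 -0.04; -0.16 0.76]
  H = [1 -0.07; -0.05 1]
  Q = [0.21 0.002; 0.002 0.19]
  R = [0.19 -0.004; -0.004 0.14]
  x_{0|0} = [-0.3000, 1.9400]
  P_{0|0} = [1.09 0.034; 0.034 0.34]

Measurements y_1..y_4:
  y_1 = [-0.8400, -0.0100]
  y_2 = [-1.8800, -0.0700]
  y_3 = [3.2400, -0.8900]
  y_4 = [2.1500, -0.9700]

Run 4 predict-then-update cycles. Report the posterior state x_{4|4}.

x_post = [1.8603, -0.7961]

step 1: x^-=[-0.3596, 1.5224]  P^-=[1.1711 -0.1478; -0.1478 0.4060]  S=[1.3838 -0.2393; -0.2393 0.5637]  K=[0.8531 -0.0039; -0.0006 0.7331]  nu=[-0.3738, -1.5504]  x^+=[-0.6724, 0.3860]  P^+=[0.1624 0.0042; 0.0042 0.1028]
step 2: x^-=[-0.6475, 0.4010]  P^-=[0.3533 -0.0226; -0.0226 0.2525]  S=[0.5477 -0.0620; -0.0620 0.3957]  K=[0.6480 -0.0002; -0.0009 0.6410]  nu=[-1.2044, -0.5033]  x^+=[-1.4279, 0.0795]  P^+=[0.1234 0.0036; 0.0036 0.0899]
step 3: x^-=[-1.3454, 0.2888]  P^-=[0.3189 -0.0167; -0.0167 0.2442]  S=[0.5124 -0.0538; -0.0538 0.3867]  K=[0.6248 0.0025; 0.0006 0.6338]  nu=[4.6056, -1.2461]  x^+=[1.5293, -0.4983]  P^+=[0.1190 0.0038; 0.0038 0.0889]
step 4: x^-=[1.4575, -0.6234]  P^-=[0.3150 -0.0159; -0.0159 0.2435]  S=[0.5084 -0.0527; -0.0527 0.3859]  K=[0.6221 0.0031; 0.0009 0.6332]  nu=[0.6489, -0.2737]  x^+=[1.8603, -0.7961]  P^+=[0.1185 0.0039; 0.0039 0.0888]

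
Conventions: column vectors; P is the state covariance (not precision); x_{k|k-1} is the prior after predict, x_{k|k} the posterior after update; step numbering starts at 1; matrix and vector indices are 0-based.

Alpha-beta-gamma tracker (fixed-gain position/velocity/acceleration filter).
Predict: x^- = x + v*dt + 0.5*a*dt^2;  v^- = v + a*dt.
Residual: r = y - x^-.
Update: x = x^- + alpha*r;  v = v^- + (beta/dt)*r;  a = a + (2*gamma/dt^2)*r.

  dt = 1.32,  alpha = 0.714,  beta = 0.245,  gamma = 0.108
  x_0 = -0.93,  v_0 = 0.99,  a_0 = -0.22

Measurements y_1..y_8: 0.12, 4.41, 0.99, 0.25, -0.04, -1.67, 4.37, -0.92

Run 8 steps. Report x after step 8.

step 1: x_pred=0.1851  r=-0.0651  x^+=0.1386  v^+=0.6875  a^+=-0.2281
step 2: x_pred=0.8474  r=3.5626  x^+=3.3911  v^+=1.0477  a^+=0.2136
step 3: x_pred=4.9601  r=-3.9701  x^+=2.1255  v^+=0.5927  a^+=-0.2786
step 4: x_pred=2.6651  r=-2.4151  x^+=0.9407  v^+=-0.2233  a^+=-0.5780
step 5: x_pred=0.1424  r=-0.1824  x^+=0.0122  v^+=-1.0201  a^+=-0.6006
step 6: x_pred=-1.8576  r=0.1876  x^+=-1.7237  v^+=-1.7781  a^+=-0.5773
step 7: x_pred=-4.5737  r=8.9437  x^+=1.8121  v^+=-0.8802  a^+=0.5314
step 8: x_pred=1.1132  r=-2.0332  x^+=-0.3385  v^+=-0.5561  a^+=0.2793

x_post = -0.3385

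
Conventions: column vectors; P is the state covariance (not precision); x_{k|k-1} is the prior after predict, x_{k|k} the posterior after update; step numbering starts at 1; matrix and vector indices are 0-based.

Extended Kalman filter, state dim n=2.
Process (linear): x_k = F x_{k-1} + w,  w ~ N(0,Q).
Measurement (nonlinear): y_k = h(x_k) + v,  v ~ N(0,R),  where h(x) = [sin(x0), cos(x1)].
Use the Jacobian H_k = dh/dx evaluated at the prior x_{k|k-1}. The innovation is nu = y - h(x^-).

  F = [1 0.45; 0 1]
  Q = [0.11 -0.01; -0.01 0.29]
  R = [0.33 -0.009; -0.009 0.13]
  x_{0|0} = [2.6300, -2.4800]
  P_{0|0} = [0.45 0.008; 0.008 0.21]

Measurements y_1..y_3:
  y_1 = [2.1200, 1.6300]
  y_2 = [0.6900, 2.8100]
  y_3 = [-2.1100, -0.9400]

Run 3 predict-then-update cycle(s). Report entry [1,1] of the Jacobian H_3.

H_jac[1,1] = -0.5796

step 1: x^-=[1.5140, -2.4800]  P^-=[0.6097 0.0925; 0.0925 0.5000]  H_jac=[0.0568 0.0000; 0.0000 0.6144]  S=[0.3320 -0.0058; -0.0058 0.3187]  K=[0.1074 0.1802; 0.0326 0.9644]  nu=[1.1216, 2.4190]  x^+=[2.0705, -0.1106]  P^+=[0.5958 0.0366; 0.0366 0.2036]
step 2: x^-=[2.0207, -0.1106]  P^-=[0.7799 0.1182; 0.1182 0.4936]  H_jac=[-0.4349 0.0000; 0.0000 0.1104]  S=[0.4775 -0.0147; -0.0147 0.1360]  K=[-0.7097 0.0193; -0.0956 0.3902]  nu=[-0.2105, 1.8161]  x^+=[2.2052, 0.6182]  P^+=[0.5389 0.0807; 0.0807 0.4674]
step 3: x^-=[2.4834, 0.6182]  P^-=[0.8162 0.2810; 0.2810 0.7574]  H_jac=[-0.7911 0.0000; 0.0000 -0.5796]  S=[0.8408 0.1198; 0.1198 0.3844]  K=[-0.7405 -0.1928; -0.1064 -1.1088]  nu=[-2.7217, -1.7549]  x^+=[4.8371, 2.8535]  P^+=[0.3067 0.0318; 0.0318 0.2471]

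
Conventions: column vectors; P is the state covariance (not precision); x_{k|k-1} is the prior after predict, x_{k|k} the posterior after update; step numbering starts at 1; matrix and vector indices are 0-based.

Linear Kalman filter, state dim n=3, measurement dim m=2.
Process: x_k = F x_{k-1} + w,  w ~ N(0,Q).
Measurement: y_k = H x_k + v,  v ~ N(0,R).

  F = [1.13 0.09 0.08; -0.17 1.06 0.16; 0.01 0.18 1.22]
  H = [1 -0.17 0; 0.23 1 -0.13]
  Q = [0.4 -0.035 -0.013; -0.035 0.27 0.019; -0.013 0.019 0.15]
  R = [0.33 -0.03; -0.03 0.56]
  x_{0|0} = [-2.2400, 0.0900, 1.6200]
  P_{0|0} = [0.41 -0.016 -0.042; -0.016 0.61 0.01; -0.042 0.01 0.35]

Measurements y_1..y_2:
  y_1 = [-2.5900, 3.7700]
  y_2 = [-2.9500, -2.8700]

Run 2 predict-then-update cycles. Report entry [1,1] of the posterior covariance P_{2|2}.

step 1: x^-=[-2.3935, 0.7354, 1.9702]  P^-=[0.9200 -0.0760 -0.0243; -0.0760 0.9876 0.2252; -0.0243 0.2252 0.6941]  S=[1.3044 -0.0512; -0.0512 1.5160]  K=[0.7198 0.1158; -0.1629 0.6151; -0.0447 0.0838]  nu=[-0.0715, 3.8412]  x^+=[-2.0000, 3.1100, 2.2954]  P^+=[0.2324 -0.0094 0.0058; -0.0094 0.3691 0.1354; 0.0058 0.1354 0.6804]
step 2: x^-=[-1.7965, 4.0038, 3.3402]  P^-=[0.7052 -0.0325 0.0849; -0.0325 0.7579 0.3999; 0.0849 0.3999 1.2343]  S=[1.0682 -0.0301; -0.0301 1.2521]  K=[0.6685 0.1108; -0.1354 0.5546; 0.0216 0.2073]  nu=[-0.4729, -6.0264]  x^+=[-2.7805, 0.7257, 2.0806]  P^+=[0.2169 -0.0020 0.0449; -0.0020 0.3487 0.2586; 0.0449 0.2586 1.1802]

P_post[1,1] = 0.3487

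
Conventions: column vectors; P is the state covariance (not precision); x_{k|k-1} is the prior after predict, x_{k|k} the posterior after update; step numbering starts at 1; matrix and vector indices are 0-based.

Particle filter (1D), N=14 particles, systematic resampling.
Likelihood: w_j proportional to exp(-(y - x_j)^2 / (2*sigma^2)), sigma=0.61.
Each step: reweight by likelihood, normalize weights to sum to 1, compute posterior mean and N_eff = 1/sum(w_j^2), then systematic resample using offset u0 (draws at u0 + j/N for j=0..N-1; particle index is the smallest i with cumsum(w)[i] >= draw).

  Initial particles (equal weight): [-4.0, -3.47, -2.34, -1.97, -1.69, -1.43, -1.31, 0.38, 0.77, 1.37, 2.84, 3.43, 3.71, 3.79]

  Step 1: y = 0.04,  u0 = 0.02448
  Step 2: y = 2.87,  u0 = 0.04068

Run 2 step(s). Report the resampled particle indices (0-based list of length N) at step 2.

step 1: w=[0.0000, 0.0000, 0.0003, 0.0027, 0.0112, 0.0342, 0.0539, 0.5345, 0.3051, 0.0580, 0.0000, 0.0000, 0.0000, 0.0000]  mean=0.3729  Neff=2.5882  idx=[5, 6, 7, 7, 7, 7, 7, 7, 7, 8, 8, 8, 8, 9]
step 2: w=[0.0000, 0.0000, 0.0039, 0.0039, 0.0039, 0.0039, 0.0039, 0.0039, 0.0039, 0.0438, 0.0438, 0.0438, 0.0438, 0.7973]  mean=1.2376  Neff=1.5541  idx=[9, 10, 12, 13, 13, 13, 13, 13, 13, 13, 13, 13, 13, 13]

resampled_idx = [9, 10, 12, 13, 13, 13, 13, 13, 13, 13, 13, 13, 13, 13]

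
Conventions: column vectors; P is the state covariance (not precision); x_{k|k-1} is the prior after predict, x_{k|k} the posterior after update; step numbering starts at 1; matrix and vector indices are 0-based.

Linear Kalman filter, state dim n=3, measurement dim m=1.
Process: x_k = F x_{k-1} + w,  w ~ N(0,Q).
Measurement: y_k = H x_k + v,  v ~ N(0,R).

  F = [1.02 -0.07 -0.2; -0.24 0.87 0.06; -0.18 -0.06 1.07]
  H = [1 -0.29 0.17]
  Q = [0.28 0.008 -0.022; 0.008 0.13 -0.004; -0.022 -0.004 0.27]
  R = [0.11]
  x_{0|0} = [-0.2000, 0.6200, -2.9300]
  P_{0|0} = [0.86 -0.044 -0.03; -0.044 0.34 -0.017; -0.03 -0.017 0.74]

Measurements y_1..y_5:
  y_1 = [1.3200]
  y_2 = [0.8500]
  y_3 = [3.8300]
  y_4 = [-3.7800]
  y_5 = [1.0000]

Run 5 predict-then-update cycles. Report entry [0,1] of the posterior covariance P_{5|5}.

P_post[0,1] = 0.0506

step 1: x^-=[0.3386, 0.4116, -3.1363]  P^-=[1.2241 -0.2721 -0.3674; -0.2721 0.4570 0.0614; -0.3674 0.0614 1.1591]  S=[1.4328]  K=[0.8658; -0.2751; -0.1314]  nu=[1.6339]  x^+=[1.7532, -0.0380, -3.3509]  P^+=[0.1501 0.0692 -0.2045; 0.0692 0.3485 0.0096; -0.2045 0.0096 1.1344]
step 2: x^-=[2.4611, -0.6549, -3.8988]  P^-=[0.5570 -0.0251 -0.5254; -0.0251 0.3845 0.1109; -0.5254 0.1109 1.6539]  S=[0.5722]  K=[0.8302; -0.2058; -0.4830]  nu=[-1.1382]  x^+=[1.5162, -0.4206, -3.3490]  P^+=[0.1627 0.0727 -0.2959; 0.0727 0.3603 0.0541; -0.2959 0.0541 1.5204]
step 3: x^-=[2.2457, -0.9308, -3.8311]  P^-=[0.6237 -0.0483 -0.7163; -0.0483 0.4014 0.2008; -0.7163 0.2008 2.1259]  S=[0.5936]  K=[0.8692; -0.2199; -0.6960]  nu=[1.9656]  x^+=[3.9543, -1.3630, -5.1991]  P^+=[0.1752 0.0652 -0.3572; 0.0652 0.3727 0.1100; -0.3572 0.1100 1.8384]
step 4: x^-=[5.1686, -2.4468, -6.1930]  P^-=[0.6772 -0.0793 -0.8588; -0.0793 0.4233 0.2904; -0.8588 0.2904 2.5066]  S=[0.6206]  K=[0.8930; -0.2461; -0.8329]  nu=[-8.6054]  x^+=[-2.5159, -0.3293, 0.9743]  P^+=[0.1823 0.0571 -0.3972; 0.0571 0.3858 0.1633; -0.3972 0.1633 2.0761]
step 5: x^-=[-2.7380, 0.3758, 1.5151]  P^-=[0.7131 -0.1059 -0.9590; -0.1059 0.4446 0.3666; -0.9590 0.3666 2.7875]  S=[0.6403]  K=[0.9071; -0.2695; -0.9237]  nu=[3.5894]  x^+=[0.5179, -0.5915, -1.8005]  P^+=[0.1863 0.0506 -0.4225; 0.0506 0.3981 0.2072; -0.4225 0.2072 2.2412]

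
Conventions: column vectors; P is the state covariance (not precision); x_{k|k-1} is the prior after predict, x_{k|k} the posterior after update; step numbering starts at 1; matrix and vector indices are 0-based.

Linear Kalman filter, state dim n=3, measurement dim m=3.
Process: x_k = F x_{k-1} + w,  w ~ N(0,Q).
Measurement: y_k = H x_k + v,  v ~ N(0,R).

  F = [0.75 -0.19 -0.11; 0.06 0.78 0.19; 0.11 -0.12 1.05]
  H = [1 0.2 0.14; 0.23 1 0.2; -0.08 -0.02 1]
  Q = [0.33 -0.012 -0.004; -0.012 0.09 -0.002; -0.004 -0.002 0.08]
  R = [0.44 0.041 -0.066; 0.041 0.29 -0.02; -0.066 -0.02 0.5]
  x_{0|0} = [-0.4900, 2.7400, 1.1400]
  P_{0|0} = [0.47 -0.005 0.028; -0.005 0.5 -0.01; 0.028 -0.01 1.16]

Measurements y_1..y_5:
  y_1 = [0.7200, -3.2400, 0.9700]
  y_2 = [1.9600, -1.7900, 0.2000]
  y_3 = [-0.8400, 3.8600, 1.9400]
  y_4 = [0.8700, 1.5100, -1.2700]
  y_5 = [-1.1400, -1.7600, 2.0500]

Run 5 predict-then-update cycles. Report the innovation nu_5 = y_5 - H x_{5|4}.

step 1: x^-=[-1.0135, 2.3244, 0.8143]  P^-=[0.6228 -0.0870 -0.0637; -0.0870 0.4350 0.1797; -0.0637 0.1797 1.3809]  S=[1.0647 0.2364 0.0514; 0.2364 0.8392 0.4088; 0.0514 0.4088 1.8878]  K=[0.5818 -0.0845 -0.0567; -0.1039 0.5805 -0.0286; 0.0857 0.1633 0.6946]  nu=[1.1546, -5.4942, 0.1211]  x^+=[0.1153, -0.9887, 0.1000]  P^+=[0.2731 -0.0535 -0.0443; -0.0535 0.1809 -0.0197; -0.0443 -0.0197 0.3344]
step 2: x^-=[0.2633, -0.7452, 0.2364]  P^-=[0.5159 -0.0678 -0.0407; -0.0678 0.2013 0.0260; -0.0407 0.0260 0.4508]  S=[0.9358 0.1368 -0.0777; 0.1368 0.5120 0.0795; -0.0777 0.0795 0.9594]  K=[0.5357 -0.0541 -0.0362; -0.0846 0.3971 -0.0112; 0.0503 0.1226 0.4666]  nu=[1.8126, -1.1526, -0.0302]  x^+=[1.2978, -1.3559, 0.1721]  P^+=[0.2493 -0.0437 -0.0333; -0.0437 0.1238 -0.0090; -0.0333 -0.0090 0.2247]
step 3: x^-=[1.2120, -0.9470, 0.4862]  P^-=[0.4950 -0.0523 -0.0259; -0.0523 0.1668 0.0195; -0.0259 0.0195 0.3282]  S=[0.9210 0.1402 -0.0802; 0.1402 0.4775 0.0515; -0.0802 0.0515 0.8347]  K=[0.5251 -0.0334 -0.0247; -0.0718 0.3539 -0.0044; 0.0434 0.1108 0.3926]  nu=[-1.9307, 4.4310, 1.5318]  x^+=[0.0122, 0.7530, 1.4948]  P^+=[0.2428 -0.0380 -0.0277; -0.0380 0.1096 -0.0054; -0.0277 -0.0054 0.1889]
step 4: x^-=[-0.2983, 0.8721, 1.4805]  P^-=[0.4880 -0.0462 -0.0195; -0.0462 0.1586 0.0175; -0.0195 0.0175 0.2887]  S=[0.9170 0.1434 -0.0795; 0.1434 0.4699 0.0427; -0.0795 0.0427 0.7942]  K=[0.5213 -0.0250 -0.0191; -0.0669 0.3430 -0.0025; 0.0417 0.1047 0.3636]  nu=[0.7866, 0.4104, -2.7569]  x^+=[0.1541, 0.9671, 0.5538]  P^+=[0.2403 -0.0358 -0.0249; -0.0358 0.1059 -0.0044; -0.0249 -0.0044 0.1749]
step 5: x^-=[-0.1291, 0.8688, 0.4824]  P^-=[0.4852 -0.0439 -0.0165; -0.0439 0.1564 0.0161; -0.0165 0.0161 0.2735]  S=[0.9155 0.1447 -0.0787; 0.1447 0.4677 0.0389; -0.0787 0.0389 0.7786]  K=[0.5199 -0.0218 -0.0163; -0.0653 0.3400 -0.0024; 0.0416 0.1012 0.3518]  nu=[-1.2522, -2.6956, 1.5747]  x^+=[-0.7470, 0.0303, 0.7114]  P^+=[0.2392 -0.0350 -0.0236; -0.0350 0.1049 -0.0044; -0.0236 -0.0044 0.1691]

innov = [-1.2522, -2.6956, 1.5747]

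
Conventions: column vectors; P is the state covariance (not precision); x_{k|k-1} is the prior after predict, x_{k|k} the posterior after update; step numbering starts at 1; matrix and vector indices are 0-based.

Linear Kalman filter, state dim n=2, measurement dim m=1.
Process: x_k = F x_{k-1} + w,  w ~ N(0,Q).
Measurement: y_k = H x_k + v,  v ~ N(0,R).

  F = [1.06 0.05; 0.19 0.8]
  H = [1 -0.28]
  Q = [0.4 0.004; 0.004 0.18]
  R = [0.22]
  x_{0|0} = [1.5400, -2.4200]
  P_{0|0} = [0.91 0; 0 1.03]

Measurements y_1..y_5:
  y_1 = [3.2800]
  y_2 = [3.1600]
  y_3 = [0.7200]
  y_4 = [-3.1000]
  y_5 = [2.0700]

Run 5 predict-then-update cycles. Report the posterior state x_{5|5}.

x_post = [0.8726, -0.3612]

step 1: x^-=[1.5114, -1.6434]  P^-=[1.4251 0.2285; 0.2285 0.8721]  S=[1.5855]  K=[0.8585; -0.0099]  nu=[1.3084]  x^+=[2.6347, -1.6564]  P^+=[0.2566 0.2420; 0.2420 0.8719]
step 2: x^-=[2.7099, -0.8245]  P^-=[0.7162 0.2980; 0.2980 0.8208]  S=[0.8336]  K=[0.7590; 0.0818]  nu=[0.2192]  x^+=[2.8763, -0.8066]  P^+=[0.2359 0.2463; 0.2463 0.8153]
step 3: x^-=[3.0086, -0.0988]  P^-=[0.6932 0.2953; 0.2953 0.7851]  S=[0.8094]  K=[0.7543; 0.0932]  nu=[-2.3162]  x^+=[1.2614, -0.3147]  P^+=[0.2327 0.2384; 0.2384 0.7781]
step 4: x^-=[1.3214, -0.0121]  P^-=[0.6887 0.2864; 0.2864 0.7589]  S=[0.8078]  K=[0.7533; 0.0915]  nu=[-4.4248]  x^+=[-2.0117, -0.4170]  P^+=[0.2303 0.2307; 0.2307 0.7521]
step 5: x^-=[-2.1532, -0.7158]  P^-=[0.6851 0.2783; 0.2783 0.7398]  S=[0.8073]  K=[0.7522; 0.0882]  nu=[4.0228]  x^+=[0.8726, -0.3612]  P^+=[0.2284 0.2248; 0.2248 0.7335]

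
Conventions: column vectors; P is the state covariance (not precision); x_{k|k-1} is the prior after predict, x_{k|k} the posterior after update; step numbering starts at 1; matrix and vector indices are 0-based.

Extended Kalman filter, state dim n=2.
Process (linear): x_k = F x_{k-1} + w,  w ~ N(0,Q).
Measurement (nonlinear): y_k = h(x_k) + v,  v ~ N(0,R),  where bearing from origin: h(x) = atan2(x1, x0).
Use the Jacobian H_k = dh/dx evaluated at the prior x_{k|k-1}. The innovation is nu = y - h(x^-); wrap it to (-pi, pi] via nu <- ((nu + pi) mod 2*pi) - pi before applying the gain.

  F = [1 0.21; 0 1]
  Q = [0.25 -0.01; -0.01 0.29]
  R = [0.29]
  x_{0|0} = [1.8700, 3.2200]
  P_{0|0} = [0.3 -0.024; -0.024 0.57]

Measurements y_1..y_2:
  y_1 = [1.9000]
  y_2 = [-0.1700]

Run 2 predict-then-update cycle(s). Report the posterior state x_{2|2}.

step 1: x^-=[2.5462, 3.2200]  P^-=[0.5651 0.0857; 0.0857 0.8600]  H_jac=[-0.1911 0.1511]  S=[0.3253]  K=[-0.2921; 0.3491]  nu=[0.9983]  x^+=[2.2546, 3.5685]  P^+=[0.5373 0.1189; 0.1189 0.8204]
step 2: x^-=[3.0040, 3.5685]  P^-=[0.8734 0.2811; 0.2811 1.1104]  H_jac=[-0.1640 0.1381]  S=[0.3219]  K=[-0.3244; 0.3330]  nu=[-1.0411]  x^+=[3.3417, 3.2219]  P^+=[0.8395 0.3159; 0.3159 1.0747]

x_post = [3.3417, 3.2219]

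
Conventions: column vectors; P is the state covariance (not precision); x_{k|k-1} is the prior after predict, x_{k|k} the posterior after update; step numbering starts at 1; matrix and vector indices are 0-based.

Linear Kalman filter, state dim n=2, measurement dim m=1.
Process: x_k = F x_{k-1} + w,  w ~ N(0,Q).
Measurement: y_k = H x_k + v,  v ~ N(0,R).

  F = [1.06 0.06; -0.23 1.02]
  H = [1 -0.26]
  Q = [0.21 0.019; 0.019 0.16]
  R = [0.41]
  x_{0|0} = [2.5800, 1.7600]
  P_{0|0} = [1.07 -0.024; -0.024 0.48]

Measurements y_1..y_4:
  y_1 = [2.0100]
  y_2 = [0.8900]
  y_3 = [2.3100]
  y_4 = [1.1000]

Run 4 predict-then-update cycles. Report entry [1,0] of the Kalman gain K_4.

step 1: x^-=[2.8404, 1.2018]  P^-=[1.4109 -0.2381; -0.2381 0.7273]  S=[1.9939]  K=[0.7387; -0.2142]  nu=[-0.5179]  x^+=[2.4578, 1.3128]  P^+=[0.3230 0.0774; 0.0774 0.6357]
step 2: x^-=[2.6841, 0.7737]  P^-=[0.5851 0.0618; 0.0618 0.8022]  S=[1.0171]  K=[0.5594; -0.1443]  nu=[-1.5929]  x^+=[1.7930, 1.0035]  P^+=[0.2668 0.1439; 0.1439 0.7810]
step 3: x^-=[1.9608, 0.6112]  P^-=[0.5309 0.1554; 0.1554 0.9191]  S=[0.9222]  K=[0.5318; -0.0907]  nu=[0.5081]  x^+=[2.2310, 0.5651]  P^+=[0.2700 0.1998; 0.1998 0.9116]
step 4: x^-=[2.3988, 0.0633]  P^-=[0.5421 0.2223; 0.2223 1.0289]  S=[0.9061]  K=[0.5345; -0.0499]  nu=[-1.2823]  x^+=[1.7134, 0.1273]  P^+=[0.2832 0.2464; 0.2464 1.0266]

K[1,0] = -0.0499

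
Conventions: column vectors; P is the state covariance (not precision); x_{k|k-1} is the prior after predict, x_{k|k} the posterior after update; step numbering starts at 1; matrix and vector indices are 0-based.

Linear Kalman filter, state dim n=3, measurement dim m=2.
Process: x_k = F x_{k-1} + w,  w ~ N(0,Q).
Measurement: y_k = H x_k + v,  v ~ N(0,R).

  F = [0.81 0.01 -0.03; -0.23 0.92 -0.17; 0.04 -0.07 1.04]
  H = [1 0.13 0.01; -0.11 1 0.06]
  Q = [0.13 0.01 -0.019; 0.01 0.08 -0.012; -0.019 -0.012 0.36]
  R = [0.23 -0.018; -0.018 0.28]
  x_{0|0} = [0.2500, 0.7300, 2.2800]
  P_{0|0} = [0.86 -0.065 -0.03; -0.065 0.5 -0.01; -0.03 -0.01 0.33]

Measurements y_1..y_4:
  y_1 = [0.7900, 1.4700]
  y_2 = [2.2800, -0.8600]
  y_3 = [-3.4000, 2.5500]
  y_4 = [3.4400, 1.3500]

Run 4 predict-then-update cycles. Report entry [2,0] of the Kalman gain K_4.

K[2,0] = -0.3171

step 1: x^-=[0.1414, 0.2265, 2.3301]  P^-=[0.6950 -0.1880 -0.0235; -0.1880 0.5865 -0.1162; -0.0235 -0.1162 0.7201]  S=[0.8853 -0.2065; -0.2065 0.9053]  K=[0.7273 -0.1277; 0.0287 0.6696; -0.0566 -0.0907]  nu=[0.5959, 1.1192]  x^+=[0.4318, 0.9930, 2.1948]  P^+=[0.1735 -0.0292 -0.0096; -0.0292 0.1878 -0.0682; -0.0096 -0.0682 0.7119]
step 2: x^-=[0.2939, 0.4411, 2.2304]  P^-=[0.2445 -0.0354 -0.0430; -0.0354 0.3017 -0.2168; -0.0430 -0.2168 1.1405]  S=[0.4691 -0.0463; -0.0463 0.5711]  K=[0.5033 -0.0728; 0.0545 0.5167; -0.1535 -0.2639]  nu=[1.9065, -1.4026]  x^+=[1.3556, -0.1797, 2.3078]  P^+=[0.1193 -0.0149 -0.0234; -0.0149 0.1504 -0.1393; -0.0234 -0.1393 1.0934]
step 3: x^-=[1.0270, -0.8694, 2.4669]  P^-=[0.2102 -0.0092 -0.0699; -0.0092 0.2933 -0.3461; -0.0699 -0.3461 1.5620]  S=[0.4406 -0.0214; -0.0214 0.5429]  K=[0.4704 -0.0487; 0.0824 0.5071; -0.2477 -0.4605]  nu=[-4.3386, 3.3844]  x^+=[-1.1788, 0.4892, 1.9834]  P^+=[0.1104 -0.0079 -0.0351; -0.0079 0.1525 -0.2138; -0.0351 -0.2138 1.4247]
step 4: x^-=[-1.0095, 0.3840, 1.9813]  P^-=[0.2055 0.0031 -0.0918; 0.0031 0.3235 -0.4736; -0.0918 -0.4736 1.9302]  S=[0.4389 -0.0081; -0.0081 0.5567]  K=[0.4663 -0.0381; 0.1020 0.5310; -0.3171 -0.6293]  nu=[4.3797, 0.7361]  x^+=[1.0048, 1.2217, 0.1293]  P^+=[0.1089 -0.0045 -0.0425; -0.0045 0.1629 -0.2753; -0.0425 -0.2753 1.6688]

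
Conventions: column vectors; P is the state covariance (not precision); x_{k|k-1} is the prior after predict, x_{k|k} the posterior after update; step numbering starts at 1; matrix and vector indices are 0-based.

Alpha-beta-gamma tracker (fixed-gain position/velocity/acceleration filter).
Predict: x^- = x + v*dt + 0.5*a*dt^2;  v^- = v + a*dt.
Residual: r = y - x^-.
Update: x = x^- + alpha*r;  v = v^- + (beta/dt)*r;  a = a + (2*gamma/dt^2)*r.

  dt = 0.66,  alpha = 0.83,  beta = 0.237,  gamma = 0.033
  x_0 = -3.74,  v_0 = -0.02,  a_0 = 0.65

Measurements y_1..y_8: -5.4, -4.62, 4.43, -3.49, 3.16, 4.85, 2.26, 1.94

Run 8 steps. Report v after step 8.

v_post = 1.6843

step 1: x_pred=-3.6116  r=-1.7884  x^+=-5.0960  v^+=-0.2332  a^+=0.3790
step 2: x_pred=-5.1673  r=0.5473  x^+=-4.7130  v^+=0.2135  a^+=0.4620
step 3: x_pred=-4.4715  r=8.9015  x^+=2.9167  v^+=3.7149  a^+=1.8107
step 4: x_pred=5.7629  r=-9.2529  x^+=-1.9170  v^+=1.5873  a^+=0.4087
step 5: x_pred=-0.7804  r=3.9404  x^+=2.4901  v^+=3.2720  a^+=1.0057
step 6: x_pred=4.8687  r=-0.0187  x^+=4.8532  v^+=3.9291  a^+=1.0029
step 7: x_pred=7.6648  r=-5.4048  x^+=3.1788  v^+=2.6502  a^+=0.1840
step 8: x_pred=4.9680  r=-3.0280  x^+=2.4548  v^+=1.6843  a^+=-0.2748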